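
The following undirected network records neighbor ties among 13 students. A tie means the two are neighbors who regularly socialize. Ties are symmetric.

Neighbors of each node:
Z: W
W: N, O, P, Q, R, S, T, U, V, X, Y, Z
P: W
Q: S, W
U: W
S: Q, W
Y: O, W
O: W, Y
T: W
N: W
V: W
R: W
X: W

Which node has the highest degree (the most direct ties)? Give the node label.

Degrees — N:1, O:2, P:1, Q:2, R:1, S:2, T:1, U:1, V:1, W:12, X:1, Y:2, Z:1.
The maximum is 12, attained only by W.

W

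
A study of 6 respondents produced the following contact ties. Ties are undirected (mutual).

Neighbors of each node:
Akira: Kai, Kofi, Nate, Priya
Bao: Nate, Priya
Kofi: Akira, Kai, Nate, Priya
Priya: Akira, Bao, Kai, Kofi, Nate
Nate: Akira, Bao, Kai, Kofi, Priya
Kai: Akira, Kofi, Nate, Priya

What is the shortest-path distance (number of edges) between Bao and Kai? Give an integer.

One shortest route is Bao – Priya – Kai, which uses 2 edges, and Bao and Kai are not directly tied, so nothing shorter exists. So d(Bao,Kai) = 2.

2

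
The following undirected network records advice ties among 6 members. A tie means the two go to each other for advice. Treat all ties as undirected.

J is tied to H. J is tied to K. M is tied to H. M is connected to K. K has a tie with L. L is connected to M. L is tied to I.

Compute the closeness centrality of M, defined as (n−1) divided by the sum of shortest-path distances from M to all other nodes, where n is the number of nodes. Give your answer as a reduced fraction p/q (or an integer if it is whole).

Distances from M: H:1, I:2, J:2, K:1, L:1. Sum = 7.
n = 6, so closeness = 5/7.

5/7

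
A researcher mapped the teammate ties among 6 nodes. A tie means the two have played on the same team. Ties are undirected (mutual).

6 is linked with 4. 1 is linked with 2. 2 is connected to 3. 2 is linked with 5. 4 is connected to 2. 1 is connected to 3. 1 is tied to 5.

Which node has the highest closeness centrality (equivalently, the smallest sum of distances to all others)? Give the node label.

Farness (sum of distances to all others) for each node — 1:8, 2:6, 3:9, 4:8, 5:9, 6:12.
The smallest farness is 6, for 2, so 2 has the highest closeness.

2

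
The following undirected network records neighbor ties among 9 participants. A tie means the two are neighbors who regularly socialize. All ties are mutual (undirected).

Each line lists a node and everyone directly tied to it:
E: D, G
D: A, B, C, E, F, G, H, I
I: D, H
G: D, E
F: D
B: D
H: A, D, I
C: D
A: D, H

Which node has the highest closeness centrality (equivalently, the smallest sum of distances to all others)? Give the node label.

D

Farness (sum of distances to all others) for each node — A:14, B:15, C:15, D:8, E:14, F:15, G:14, H:13, I:14.
The smallest farness is 8, for D, so D has the highest closeness.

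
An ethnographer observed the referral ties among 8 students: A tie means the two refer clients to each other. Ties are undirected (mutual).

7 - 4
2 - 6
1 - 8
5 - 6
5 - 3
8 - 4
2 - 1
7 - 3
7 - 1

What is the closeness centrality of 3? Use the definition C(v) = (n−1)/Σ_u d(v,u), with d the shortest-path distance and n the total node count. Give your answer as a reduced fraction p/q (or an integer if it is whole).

Distances from 3: 1:2, 2:3, 4:2, 5:1, 6:2, 7:1, 8:3. Sum = 14.
n = 8, so closeness = 7/14 = 1/2.

1/2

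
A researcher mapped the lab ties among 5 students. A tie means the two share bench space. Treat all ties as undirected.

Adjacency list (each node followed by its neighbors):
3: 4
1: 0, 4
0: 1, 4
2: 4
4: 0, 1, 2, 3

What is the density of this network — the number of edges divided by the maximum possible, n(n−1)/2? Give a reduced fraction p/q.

There are 5 edges and 5 nodes, so the maximum possible is C(5,2) = 10.
Density = 5/10 = 1/2.

1/2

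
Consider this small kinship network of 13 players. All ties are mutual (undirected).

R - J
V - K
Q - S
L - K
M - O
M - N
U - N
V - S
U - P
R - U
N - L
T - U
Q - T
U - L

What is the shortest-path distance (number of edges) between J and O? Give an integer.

5

One shortest route is J – R – U – N – M – O, which uses 5 edges, and at distance 4 from J we only reach {K, M, Q}, which does not include O. So d(J,O) = 5.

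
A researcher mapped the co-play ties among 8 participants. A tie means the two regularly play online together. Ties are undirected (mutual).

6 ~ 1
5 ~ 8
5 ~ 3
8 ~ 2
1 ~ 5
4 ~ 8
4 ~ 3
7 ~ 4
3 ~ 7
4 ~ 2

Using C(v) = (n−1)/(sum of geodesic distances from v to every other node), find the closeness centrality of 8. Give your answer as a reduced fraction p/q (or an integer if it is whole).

7/12

Distances from 8: 1:2, 2:1, 3:2, 4:1, 5:1, 6:3, 7:2. Sum = 12.
n = 8, so closeness = 7/12.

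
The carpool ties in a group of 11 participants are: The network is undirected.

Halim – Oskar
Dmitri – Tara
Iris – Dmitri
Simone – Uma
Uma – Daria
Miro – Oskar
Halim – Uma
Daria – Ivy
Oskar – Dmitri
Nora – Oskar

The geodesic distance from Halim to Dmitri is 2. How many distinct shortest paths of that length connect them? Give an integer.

The shortest distance is 2, and the only length-2 path is Halim–Oskar–Dmitri. So there is exactly 1 shortest path.

1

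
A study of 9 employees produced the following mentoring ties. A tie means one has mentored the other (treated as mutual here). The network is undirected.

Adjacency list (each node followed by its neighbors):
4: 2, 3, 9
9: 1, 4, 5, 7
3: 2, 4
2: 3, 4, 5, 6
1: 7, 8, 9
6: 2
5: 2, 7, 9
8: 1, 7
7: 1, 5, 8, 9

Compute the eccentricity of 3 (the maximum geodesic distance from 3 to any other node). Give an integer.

Distances from 3: 1:3, 2:1, 4:1, 5:2, 6:2, 7:3, 8:4, 9:2.
The largest is 4 (to 8), so the eccentricity of 3 is 4.

4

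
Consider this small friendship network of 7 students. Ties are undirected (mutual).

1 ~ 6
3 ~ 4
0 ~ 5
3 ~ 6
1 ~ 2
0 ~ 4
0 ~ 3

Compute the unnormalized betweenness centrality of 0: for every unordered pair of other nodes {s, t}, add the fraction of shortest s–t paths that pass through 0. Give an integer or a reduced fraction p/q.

5

Pairs whose geodesics pass through 0 — 1–5: 1; 3–5: 1; 2–5: 1; 6–5: 1; 5–4: 1.
All other pairs contribute 0.
Summing the contributions gives betweenness(0) = 5.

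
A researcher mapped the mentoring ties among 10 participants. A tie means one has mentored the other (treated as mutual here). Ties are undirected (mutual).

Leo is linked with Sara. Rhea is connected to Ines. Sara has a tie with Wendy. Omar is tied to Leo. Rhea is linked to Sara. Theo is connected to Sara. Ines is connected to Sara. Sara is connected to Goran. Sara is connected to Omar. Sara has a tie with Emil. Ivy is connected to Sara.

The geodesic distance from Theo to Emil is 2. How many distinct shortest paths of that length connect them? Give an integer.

1

The shortest distance is 2, and the only length-2 path is Theo–Sara–Emil. So there is exactly 1 shortest path.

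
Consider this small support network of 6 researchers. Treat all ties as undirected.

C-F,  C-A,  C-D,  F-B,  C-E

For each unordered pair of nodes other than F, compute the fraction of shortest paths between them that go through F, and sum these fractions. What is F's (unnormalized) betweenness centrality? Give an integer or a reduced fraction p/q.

Pairs whose geodesics pass through F — B–A: 1; B–C: 1; B–D: 1; B–E: 1.
All other pairs contribute 0.
Summing the contributions gives betweenness(F) = 4.

4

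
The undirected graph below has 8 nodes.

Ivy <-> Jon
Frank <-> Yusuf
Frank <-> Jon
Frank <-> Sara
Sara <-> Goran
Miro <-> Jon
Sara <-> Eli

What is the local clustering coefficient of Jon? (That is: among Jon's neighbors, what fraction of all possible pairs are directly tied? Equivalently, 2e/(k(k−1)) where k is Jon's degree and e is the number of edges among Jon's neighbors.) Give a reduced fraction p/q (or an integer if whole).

Jon's neighbors: Frank, Ivy, and Miro (k = 3).
Possible neighbor pairs: C(3,2) = 3. Edges among them: none → e = 0.
Clustering(Jon) = 0/3 = 0.

0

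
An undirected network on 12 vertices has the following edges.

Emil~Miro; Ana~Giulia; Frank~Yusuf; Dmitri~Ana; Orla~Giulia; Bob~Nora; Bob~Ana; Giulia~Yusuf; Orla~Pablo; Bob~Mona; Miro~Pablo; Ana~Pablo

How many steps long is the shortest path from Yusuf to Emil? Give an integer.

One shortest route is Yusuf – Giulia – Orla – Pablo – Miro – Emil, which uses 5 edges, and at distance 4 from Yusuf we only reach {Miro, Mona, Nora}, which does not include Emil. So d(Yusuf,Emil) = 5.

5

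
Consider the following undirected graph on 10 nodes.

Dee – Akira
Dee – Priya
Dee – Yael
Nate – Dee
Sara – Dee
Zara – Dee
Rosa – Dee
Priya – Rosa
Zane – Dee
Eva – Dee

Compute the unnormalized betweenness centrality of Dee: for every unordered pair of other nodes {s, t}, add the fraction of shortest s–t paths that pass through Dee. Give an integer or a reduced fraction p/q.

Pairs whose geodesics pass through Dee — Zane–Yael: 1; Zane–Akira: 1; Zane–Zara: 1; Zane–Rosa: 1; Zane–Nate: 1; Zane–Sara: 1; Zane–Priya: 1; Zane–Eva: 1; Yael–Akira: 1; Yael–Zara: 1; Yael–Rosa: 1; Yael–Nate: 1; Yael–Sara: 1; Yael–Priya: 1 … (+21 more pairs).
All other pairs contribute 0.
Summing the contributions gives betweenness(Dee) = 35.

35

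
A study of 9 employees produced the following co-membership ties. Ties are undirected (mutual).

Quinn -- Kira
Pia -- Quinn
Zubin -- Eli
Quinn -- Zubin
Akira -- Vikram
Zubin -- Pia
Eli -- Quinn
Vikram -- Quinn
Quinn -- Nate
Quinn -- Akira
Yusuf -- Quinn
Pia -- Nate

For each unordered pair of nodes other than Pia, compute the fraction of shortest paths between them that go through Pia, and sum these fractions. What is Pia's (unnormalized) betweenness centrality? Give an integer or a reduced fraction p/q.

1/2

Pairs whose geodesics pass through Pia — Nate–Zubin: 1/2.
All other pairs contribute 0.
Summing the contributions gives betweenness(Pia) = 1/2.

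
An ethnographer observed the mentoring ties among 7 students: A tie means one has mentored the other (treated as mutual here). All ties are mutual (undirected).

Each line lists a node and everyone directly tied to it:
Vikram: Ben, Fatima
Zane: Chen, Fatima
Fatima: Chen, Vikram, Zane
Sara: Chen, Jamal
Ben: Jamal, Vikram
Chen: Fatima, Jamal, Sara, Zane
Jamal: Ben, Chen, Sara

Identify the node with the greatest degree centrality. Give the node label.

Degrees — Ben:2, Chen:4, Fatima:3, Jamal:3, Sara:2, Vikram:2, Zane:2.
The maximum is 4, attained only by Chen.

Chen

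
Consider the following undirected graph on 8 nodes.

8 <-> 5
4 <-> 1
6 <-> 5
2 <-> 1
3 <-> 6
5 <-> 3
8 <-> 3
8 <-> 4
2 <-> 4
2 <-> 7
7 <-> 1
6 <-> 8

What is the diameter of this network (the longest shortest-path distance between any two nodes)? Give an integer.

4

Eccentricity of each node (its greatest distance to any other): 1:3, 2:3, 3:4, 4:2, 5:4, 6:4, 7:4, 8:3.
The maximum eccentricity is 4, realized for instance by the pair 7–5 via 7 – 1 – 4 – 8 – 5. So the diameter is 4.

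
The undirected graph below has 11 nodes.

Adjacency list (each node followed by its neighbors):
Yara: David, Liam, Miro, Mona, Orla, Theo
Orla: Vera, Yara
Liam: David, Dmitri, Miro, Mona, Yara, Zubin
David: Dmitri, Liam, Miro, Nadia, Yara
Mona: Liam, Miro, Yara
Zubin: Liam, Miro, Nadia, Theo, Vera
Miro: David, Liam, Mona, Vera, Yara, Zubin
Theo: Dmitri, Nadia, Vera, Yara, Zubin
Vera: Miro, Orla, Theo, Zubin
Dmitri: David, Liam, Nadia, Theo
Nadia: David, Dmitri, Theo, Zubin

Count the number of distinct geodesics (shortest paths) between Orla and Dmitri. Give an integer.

The shortest distance is 3. The length-3 paths are: Orla–Yara–David–Dmitri; Orla–Yara–Liam–Dmitri; Orla–Yara–Theo–Dmitri; Orla–Vera–Theo–Dmitri.
That gives 4 distinct shortest paths.

4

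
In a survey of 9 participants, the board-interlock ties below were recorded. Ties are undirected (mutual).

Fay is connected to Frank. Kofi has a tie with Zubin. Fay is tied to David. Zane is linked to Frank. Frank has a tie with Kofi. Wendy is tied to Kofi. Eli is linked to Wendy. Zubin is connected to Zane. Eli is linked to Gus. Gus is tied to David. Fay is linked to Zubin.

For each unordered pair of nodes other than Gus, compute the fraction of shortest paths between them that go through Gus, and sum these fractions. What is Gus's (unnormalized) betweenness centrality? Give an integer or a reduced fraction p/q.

3

Pairs whose geodesics pass through Gus — Wendy–David: 1; Eli–David: 1; Eli–Fay: 1.
All other pairs contribute 0.
Summing the contributions gives betweenness(Gus) = 3.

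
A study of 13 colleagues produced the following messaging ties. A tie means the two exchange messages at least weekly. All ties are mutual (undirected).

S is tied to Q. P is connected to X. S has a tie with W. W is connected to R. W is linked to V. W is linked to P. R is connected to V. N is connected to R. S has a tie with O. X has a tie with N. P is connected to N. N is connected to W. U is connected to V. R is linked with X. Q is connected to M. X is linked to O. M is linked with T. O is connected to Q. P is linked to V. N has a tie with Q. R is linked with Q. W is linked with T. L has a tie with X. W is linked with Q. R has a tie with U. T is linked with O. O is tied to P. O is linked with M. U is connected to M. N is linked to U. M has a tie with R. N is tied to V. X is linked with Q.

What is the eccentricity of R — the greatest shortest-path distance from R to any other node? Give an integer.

Distances from R: L:2, M:1, N:1, O:2, P:2, Q:1, S:2, T:2, U:1, V:1, W:1, X:1.
The largest is 2 (to P, O, S, T, and L), so the eccentricity of R is 2.

2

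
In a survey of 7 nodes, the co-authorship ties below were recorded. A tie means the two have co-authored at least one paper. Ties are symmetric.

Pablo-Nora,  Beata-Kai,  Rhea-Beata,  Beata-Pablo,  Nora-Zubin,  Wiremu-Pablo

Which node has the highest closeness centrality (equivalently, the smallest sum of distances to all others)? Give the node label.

Farness (sum of distances to all others) for each node — Beata:10, Kai:15, Nora:12, Pablo:9, Rhea:15, Wiremu:14, Zubin:17.
The smallest farness is 9, for Pablo, so Pablo has the highest closeness.

Pablo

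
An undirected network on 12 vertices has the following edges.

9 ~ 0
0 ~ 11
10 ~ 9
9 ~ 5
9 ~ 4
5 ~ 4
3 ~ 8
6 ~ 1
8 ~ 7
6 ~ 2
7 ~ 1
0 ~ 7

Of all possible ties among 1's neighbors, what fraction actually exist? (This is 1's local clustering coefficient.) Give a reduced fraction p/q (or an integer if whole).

1's neighbors: 6 and 7 (k = 2).
Possible neighbor pairs: C(2,2) = 1. Edges among them: none → e = 0.
Clustering(1) = 0/1.

0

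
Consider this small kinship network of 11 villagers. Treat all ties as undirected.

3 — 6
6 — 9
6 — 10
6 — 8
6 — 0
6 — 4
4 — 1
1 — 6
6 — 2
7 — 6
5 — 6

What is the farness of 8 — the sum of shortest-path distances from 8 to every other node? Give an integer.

19

Distances from 8: 0:2, 1:2, 2:2, 3:2, 4:2, 5:2, 6:1, 7:2, 9:2, 10:2.
Sum = 2 + 2 + 2 + 2 + 2 + 2 + 1 + 2 + 2 + 2 = 19.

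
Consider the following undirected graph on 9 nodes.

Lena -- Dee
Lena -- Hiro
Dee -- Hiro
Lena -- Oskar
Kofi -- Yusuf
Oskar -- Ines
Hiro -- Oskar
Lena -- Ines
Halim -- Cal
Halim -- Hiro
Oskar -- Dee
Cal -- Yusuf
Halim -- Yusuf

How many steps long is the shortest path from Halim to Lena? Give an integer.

2

One shortest route is Halim – Hiro – Lena, which uses 2 edges, and Halim and Lena are not directly tied, so nothing shorter exists. So d(Halim,Lena) = 2.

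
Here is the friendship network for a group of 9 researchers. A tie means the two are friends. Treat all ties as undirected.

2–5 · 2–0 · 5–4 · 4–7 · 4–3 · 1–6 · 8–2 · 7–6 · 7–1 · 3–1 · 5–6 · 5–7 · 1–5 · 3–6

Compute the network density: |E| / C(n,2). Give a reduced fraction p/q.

7/18

There are 14 edges and 9 nodes, so the maximum possible is C(9,2) = 36.
Density = 14/36 = 7/18.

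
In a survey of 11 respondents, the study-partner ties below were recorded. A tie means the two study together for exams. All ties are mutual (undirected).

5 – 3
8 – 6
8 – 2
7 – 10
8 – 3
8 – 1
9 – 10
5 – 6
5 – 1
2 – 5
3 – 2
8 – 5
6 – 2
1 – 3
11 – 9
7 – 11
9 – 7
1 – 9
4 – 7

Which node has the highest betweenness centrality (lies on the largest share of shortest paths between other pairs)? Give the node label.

1

Unnormalized betweenness of each node: 1:25, 2:1/3, 3:2, 4:0, 5:16/3, 6:0, 7:19/2, 8:16/3, 9:49/2, 10:0, 11:0.
1 has the largest value, 25, making it the main broker — the node through which the most shortest paths run.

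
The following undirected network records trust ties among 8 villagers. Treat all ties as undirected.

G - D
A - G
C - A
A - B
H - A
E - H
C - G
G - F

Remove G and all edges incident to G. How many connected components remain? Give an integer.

3

Without G, the remaining ties split the others into: {A, B, C, E, H}; {F}; {D}.
That's 3 separate components.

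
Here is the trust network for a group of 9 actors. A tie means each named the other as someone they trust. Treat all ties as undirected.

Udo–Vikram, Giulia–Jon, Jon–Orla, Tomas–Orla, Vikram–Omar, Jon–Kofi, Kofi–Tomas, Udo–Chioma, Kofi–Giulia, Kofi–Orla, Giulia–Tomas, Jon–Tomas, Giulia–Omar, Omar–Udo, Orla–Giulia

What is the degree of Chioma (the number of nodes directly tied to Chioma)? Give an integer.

1

Chioma is directly tied to Udo. That is 1 neighbor, so the degree of Chioma is 1.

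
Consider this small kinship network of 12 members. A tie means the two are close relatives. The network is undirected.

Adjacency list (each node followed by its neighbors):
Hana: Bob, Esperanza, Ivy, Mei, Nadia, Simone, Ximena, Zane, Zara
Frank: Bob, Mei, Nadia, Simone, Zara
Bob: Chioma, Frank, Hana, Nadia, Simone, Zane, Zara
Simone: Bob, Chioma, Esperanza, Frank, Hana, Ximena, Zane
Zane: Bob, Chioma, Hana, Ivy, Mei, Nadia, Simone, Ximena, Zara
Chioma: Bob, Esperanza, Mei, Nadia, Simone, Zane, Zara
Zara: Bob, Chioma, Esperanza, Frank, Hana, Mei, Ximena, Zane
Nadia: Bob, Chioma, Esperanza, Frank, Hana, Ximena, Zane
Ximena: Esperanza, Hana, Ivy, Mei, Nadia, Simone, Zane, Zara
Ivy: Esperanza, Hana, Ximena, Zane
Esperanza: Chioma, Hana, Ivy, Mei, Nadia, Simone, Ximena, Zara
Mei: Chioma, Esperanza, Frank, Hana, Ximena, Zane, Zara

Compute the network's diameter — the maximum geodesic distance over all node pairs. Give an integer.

Eccentricity of each node (its greatest distance to any other): Bob:2, Chioma:2, Esperanza:2, Frank:3, Hana:2, Ivy:3, Mei:2, Nadia:2, Simone:2, Ximena:2, Zane:2, Zara:2.
The maximum eccentricity is 3, realized for instance by the pair Ivy–Frank via Ivy – Hana – Mei – Frank. So the diameter is 3.

3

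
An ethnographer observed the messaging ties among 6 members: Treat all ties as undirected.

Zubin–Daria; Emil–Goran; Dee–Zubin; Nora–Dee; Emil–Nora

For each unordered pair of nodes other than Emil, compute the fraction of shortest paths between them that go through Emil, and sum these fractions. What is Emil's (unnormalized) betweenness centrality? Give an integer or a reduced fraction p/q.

Pairs whose geodesics pass through Emil — Nora–Goran: 1; Zubin–Goran: 1; Goran–Dee: 1; Goran–Daria: 1.
All other pairs contribute 0.
Summing the contributions gives betweenness(Emil) = 4.

4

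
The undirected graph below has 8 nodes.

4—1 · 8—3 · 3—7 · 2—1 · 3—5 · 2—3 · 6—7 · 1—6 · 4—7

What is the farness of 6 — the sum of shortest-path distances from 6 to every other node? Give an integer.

14

Distances from 6: 1:1, 2:2, 3:2, 4:2, 5:3, 7:1, 8:3.
Sum = 1 + 2 + 2 + 2 + 3 + 1 + 3 = 14.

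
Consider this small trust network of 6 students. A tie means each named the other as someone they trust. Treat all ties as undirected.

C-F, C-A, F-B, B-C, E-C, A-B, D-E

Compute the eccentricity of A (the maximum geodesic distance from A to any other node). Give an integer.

3

Distances from A: B:1, C:1, D:3, E:2, F:2.
The largest is 3 (to D), so the eccentricity of A is 3.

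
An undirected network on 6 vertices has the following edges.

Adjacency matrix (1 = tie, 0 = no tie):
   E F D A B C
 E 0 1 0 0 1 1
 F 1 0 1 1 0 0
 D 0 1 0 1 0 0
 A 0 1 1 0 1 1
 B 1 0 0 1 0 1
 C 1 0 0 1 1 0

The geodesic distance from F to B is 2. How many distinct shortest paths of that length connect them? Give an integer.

The shortest distance is 2. The length-2 paths are: F–E–B; F–A–B.
That gives 2 distinct shortest paths.

2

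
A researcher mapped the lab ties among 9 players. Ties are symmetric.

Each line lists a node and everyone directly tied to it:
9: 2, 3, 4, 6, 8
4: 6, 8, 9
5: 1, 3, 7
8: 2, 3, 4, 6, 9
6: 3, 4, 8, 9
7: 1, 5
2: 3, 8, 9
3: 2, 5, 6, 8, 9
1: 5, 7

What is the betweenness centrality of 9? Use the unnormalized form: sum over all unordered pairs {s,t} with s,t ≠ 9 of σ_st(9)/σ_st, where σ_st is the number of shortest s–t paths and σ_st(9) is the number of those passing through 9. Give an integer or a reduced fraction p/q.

13/6

Pairs whose geodesics pass through 9 — 3–4: 1/3; 2–6: 1/3; 2–4: 1/2; 4–5: 1/3; 4–7: 1/3; 4–1: 1/3.
All other pairs contribute 0.
Summing the contributions gives betweenness(9) = 13/6.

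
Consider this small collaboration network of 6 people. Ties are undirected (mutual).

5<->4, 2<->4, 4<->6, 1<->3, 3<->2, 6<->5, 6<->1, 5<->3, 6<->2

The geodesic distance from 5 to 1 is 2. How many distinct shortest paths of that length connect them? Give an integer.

2

The shortest distance is 2. The length-2 paths are: 5–6–1; 5–3–1.
That gives 2 distinct shortest paths.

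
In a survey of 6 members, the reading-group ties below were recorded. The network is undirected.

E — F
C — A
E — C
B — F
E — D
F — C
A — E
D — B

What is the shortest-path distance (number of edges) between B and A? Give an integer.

3

One shortest route is B – F – C – A, which uses 3 edges, and at distance 2 from B we only reach {C, E}, which does not include A. So d(B,A) = 3.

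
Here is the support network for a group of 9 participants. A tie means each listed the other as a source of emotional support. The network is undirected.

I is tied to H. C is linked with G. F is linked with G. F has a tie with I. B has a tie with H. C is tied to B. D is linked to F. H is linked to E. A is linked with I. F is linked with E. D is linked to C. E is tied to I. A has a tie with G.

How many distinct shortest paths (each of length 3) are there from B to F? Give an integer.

The shortest distance is 3. The length-3 paths are: B–H–E–F; B–H–I–F; B–C–G–F; B–C–D–F.
That gives 4 distinct shortest paths.

4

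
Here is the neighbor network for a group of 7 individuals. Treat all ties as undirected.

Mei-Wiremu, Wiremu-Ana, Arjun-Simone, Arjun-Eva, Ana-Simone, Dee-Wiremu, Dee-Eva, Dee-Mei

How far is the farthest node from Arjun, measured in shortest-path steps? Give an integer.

Distances from Arjun: Ana:2, Dee:2, Eva:1, Mei:3, Simone:1, Wiremu:3.
The largest is 3 (to Wiremu and Mei), so the eccentricity of Arjun is 3.

3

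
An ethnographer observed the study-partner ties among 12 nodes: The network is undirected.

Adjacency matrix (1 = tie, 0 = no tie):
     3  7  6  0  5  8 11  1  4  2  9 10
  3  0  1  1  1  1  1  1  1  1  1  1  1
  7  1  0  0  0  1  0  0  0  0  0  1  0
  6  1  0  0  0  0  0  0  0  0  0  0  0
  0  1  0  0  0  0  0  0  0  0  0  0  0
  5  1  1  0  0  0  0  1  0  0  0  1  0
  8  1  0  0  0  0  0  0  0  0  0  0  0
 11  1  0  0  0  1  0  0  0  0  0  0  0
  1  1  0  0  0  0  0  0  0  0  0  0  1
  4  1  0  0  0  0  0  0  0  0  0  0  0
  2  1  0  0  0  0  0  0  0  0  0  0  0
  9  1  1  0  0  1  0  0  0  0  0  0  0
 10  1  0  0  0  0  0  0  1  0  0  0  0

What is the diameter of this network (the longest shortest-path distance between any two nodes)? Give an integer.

2

Eccentricity of each node (its greatest distance to any other): 0:2, 1:2, 2:2, 3:1, 4:2, 5:2, 6:2, 7:2, 8:2, 9:2, 10:2, 11:2.
The maximum eccentricity is 2, realized for instance by the pair 7–6 via 7 – 3 – 6. So the diameter is 2.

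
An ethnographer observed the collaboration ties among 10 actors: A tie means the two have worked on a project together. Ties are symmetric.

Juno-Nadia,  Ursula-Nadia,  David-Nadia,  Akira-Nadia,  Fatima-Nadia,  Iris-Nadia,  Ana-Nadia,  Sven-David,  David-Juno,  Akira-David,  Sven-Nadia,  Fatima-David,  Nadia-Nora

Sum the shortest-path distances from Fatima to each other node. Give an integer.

16

Distances from Fatima: Akira:2, Ana:2, David:1, Iris:2, Juno:2, Nadia:1, Nora:2, Sven:2, Ursula:2.
Sum = 2 + 2 + 1 + 2 + 2 + 1 + 2 + 2 + 2 = 16.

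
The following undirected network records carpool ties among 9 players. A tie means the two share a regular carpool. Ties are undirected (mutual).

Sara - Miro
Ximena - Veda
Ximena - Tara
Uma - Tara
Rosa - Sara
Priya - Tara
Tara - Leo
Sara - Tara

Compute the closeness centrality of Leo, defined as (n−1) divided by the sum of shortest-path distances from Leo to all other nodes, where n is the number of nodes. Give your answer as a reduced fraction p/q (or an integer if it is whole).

Distances from Leo: Miro:3, Priya:2, Rosa:3, Sara:2, Tara:1, Uma:2, Veda:3, Ximena:2. Sum = 18.
n = 9, so closeness = 8/18 = 4/9.

4/9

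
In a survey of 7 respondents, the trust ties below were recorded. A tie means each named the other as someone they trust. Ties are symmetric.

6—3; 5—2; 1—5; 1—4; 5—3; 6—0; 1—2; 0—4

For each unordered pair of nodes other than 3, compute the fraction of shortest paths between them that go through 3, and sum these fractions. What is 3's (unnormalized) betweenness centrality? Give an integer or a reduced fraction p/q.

3

Pairs whose geodesics pass through 3 — 1–6: 1/2; 2–6: 1; 5–6: 1; 5–0: 1/2.
All other pairs contribute 0.
Summing the contributions gives betweenness(3) = 3.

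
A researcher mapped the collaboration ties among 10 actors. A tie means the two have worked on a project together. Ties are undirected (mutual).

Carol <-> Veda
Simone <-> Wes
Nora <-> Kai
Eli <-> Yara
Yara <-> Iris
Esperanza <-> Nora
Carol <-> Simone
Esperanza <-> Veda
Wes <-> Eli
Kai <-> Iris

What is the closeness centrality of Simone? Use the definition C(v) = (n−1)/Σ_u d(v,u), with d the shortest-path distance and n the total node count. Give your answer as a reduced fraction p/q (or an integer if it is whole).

9/25

Distances from Simone: Carol:1, Eli:2, Esperanza:3, Iris:4, Kai:5, Nora:4, Veda:2, Wes:1, Yara:3. Sum = 25.
n = 10, so closeness = 9/25.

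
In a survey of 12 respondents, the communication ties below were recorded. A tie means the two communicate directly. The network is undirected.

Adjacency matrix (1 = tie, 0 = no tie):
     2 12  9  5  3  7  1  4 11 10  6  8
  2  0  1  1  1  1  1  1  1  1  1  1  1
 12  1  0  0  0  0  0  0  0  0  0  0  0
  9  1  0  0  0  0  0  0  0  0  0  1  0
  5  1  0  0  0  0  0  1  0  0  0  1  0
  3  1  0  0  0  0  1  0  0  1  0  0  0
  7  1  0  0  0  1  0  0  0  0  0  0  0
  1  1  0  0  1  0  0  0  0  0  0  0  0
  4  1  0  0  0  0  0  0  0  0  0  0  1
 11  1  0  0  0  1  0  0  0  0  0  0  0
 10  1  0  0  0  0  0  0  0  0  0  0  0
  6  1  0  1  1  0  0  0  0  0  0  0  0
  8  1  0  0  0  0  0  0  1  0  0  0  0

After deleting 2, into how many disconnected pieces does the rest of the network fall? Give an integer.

Without 2, the remaining ties split the others into: {12}; {1, 5, 6, 9}; {3, 7, 11}; {4, 8}; {10}.
That's 5 separate components.

5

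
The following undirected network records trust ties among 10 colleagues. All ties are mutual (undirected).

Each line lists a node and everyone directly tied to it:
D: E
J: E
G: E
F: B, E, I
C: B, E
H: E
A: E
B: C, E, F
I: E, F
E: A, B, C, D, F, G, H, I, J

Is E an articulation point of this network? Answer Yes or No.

Yes

Removing E leaves {B, C, F, and I} with no path to {A}, so the network splits into 6 components. E is a cut vertex.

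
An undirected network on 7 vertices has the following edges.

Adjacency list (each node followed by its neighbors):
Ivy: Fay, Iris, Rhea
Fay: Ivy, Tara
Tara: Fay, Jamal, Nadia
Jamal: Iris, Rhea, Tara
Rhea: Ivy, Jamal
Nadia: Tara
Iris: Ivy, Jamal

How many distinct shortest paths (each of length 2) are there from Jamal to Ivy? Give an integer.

The shortest distance is 2. The length-2 paths are: Jamal–Iris–Ivy; Jamal–Rhea–Ivy.
That gives 2 distinct shortest paths.

2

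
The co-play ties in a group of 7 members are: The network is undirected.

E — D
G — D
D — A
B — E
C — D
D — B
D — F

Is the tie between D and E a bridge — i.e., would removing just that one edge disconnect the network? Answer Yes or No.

Even without that edge, D still reaches E via D – B – E, so the network stays connected. Not a bridge.

No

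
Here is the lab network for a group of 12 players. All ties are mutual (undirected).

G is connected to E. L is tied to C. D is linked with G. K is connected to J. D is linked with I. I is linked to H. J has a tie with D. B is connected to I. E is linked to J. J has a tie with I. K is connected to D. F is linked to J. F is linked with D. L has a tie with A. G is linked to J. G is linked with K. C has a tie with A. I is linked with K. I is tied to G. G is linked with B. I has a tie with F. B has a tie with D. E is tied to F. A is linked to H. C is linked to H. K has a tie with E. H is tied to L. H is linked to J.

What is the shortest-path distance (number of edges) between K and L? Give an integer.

One shortest route is K – I – H – L, which uses 3 edges, and at distance 2 from K we only reach {B, F, H}, which does not include L. So d(K,L) = 3.

3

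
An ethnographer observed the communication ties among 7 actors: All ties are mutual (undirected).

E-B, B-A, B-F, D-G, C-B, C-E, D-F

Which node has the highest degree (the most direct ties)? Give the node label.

Degrees — A:1, B:4, C:2, D:2, E:2, F:2, G:1.
The maximum is 4, attained only by B.

B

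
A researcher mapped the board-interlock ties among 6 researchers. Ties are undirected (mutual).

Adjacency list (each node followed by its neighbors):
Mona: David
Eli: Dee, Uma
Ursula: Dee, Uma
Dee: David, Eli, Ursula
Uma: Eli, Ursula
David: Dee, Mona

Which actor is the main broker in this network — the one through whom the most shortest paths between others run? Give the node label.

Unnormalized betweenness of each node: David:4, Dee:13/2, Eli:3/2, Mona:0, Uma:1/2, Ursula:3/2.
Dee has the largest value, 13/2, making it the main broker — the node through which the most shortest paths run.

Dee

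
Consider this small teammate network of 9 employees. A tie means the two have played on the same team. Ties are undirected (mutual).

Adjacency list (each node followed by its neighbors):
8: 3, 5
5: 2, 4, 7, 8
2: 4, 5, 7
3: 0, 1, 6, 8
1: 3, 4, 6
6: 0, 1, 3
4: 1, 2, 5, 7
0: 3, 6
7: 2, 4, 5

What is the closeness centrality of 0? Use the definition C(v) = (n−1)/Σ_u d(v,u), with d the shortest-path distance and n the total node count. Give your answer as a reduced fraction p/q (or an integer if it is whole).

Distances from 0: 1:2, 2:4, 3:1, 4:3, 5:3, 6:1, 7:4, 8:2. Sum = 20.
n = 9, so closeness = 8/20 = 2/5.

2/5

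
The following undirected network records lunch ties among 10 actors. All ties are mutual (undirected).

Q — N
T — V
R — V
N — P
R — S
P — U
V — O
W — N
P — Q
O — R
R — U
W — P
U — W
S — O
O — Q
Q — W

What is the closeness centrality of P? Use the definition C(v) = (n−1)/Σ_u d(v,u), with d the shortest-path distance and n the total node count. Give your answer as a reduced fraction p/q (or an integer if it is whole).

Distances from P: N:1, O:2, Q:1, R:2, S:3, T:4, U:1, V:3, W:1. Sum = 18.
n = 10, so closeness = 9/18 = 1/2.

1/2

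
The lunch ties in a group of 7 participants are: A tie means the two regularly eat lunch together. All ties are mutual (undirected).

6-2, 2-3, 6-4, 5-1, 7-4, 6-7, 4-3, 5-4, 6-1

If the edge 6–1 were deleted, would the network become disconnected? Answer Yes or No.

No

Even without that edge, 6 still reaches 1 via 6 – 4 – 5 – 1, so the network stays connected. Not a bridge.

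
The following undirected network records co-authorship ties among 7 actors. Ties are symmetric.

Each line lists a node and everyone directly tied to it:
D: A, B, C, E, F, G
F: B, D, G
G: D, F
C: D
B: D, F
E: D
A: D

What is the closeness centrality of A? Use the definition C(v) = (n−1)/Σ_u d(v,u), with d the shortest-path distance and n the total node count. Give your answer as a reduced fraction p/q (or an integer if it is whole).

Distances from A: B:2, C:2, D:1, E:2, F:2, G:2. Sum = 11.
n = 7, so closeness = 6/11.

6/11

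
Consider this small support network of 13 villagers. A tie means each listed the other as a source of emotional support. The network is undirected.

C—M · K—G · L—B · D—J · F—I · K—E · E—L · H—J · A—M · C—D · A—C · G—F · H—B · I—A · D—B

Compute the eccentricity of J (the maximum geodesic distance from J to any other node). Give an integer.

Distances from J: A:3, B:2, C:2, D:1, E:4, F:5, G:6, H:1, I:4, K:5, L:3, M:3.
The largest is 6 (to G), so the eccentricity of J is 6.

6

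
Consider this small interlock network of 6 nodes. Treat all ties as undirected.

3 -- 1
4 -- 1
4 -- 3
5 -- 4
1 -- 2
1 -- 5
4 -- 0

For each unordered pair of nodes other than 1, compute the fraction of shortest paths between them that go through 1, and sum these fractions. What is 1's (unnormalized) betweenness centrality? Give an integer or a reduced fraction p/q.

9/2

Pairs whose geodesics pass through 1 — 3–2: 1; 3–5: 1/2; 4–2: 1; 2–5: 1; 2–0: 1.
All other pairs contribute 0.
Summing the contributions gives betweenness(1) = 9/2.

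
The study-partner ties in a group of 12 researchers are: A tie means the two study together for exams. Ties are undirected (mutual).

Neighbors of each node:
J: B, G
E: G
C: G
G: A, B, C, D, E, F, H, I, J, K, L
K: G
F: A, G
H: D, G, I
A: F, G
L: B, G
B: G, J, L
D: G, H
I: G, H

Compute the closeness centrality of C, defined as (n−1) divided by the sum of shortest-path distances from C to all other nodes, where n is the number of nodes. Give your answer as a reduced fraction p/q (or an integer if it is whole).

11/21

Distances from C: A:2, B:2, D:2, E:2, F:2, G:1, H:2, I:2, J:2, K:2, L:2. Sum = 21.
n = 12, so closeness = 11/21.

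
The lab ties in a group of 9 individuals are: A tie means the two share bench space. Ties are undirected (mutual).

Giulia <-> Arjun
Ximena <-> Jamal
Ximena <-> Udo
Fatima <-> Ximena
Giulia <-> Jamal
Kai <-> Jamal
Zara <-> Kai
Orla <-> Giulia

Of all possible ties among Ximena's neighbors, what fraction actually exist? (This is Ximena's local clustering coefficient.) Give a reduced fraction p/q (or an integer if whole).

0

Ximena's neighbors: Fatima, Jamal, and Udo (k = 3).
Possible neighbor pairs: C(3,2) = 3. Edges among them: none → e = 0.
Clustering(Ximena) = 0/3 = 0.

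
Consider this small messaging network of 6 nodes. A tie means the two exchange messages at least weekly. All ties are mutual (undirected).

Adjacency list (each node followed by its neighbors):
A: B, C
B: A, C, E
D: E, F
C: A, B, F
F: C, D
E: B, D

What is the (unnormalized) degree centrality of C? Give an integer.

C is directly tied to A, B, and F. That is 3 neighbors, so the degree of C is 3.

3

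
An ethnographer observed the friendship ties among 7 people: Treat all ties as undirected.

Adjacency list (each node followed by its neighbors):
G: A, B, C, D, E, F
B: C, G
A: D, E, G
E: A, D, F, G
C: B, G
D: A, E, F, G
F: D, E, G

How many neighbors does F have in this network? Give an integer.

F is directly tied to D, E, and G. That is 3 neighbors, so the degree of F is 3.

3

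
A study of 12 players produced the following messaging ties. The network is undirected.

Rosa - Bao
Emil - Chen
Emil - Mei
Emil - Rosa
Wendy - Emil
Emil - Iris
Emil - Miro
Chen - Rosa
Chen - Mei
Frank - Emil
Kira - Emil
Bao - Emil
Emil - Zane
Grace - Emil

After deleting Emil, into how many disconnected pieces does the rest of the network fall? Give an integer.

Without Emil, the remaining ties split the others into: {Bao, Chen, Mei, Rosa}; {Miro}; {Frank}; {Zane}; {Wendy}; {Iris}; {Kira}; {Grace}.
That's 8 separate components.

8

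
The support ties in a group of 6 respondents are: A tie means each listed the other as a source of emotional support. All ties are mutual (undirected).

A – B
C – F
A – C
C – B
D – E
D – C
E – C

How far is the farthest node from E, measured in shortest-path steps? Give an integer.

Distances from E: A:2, B:2, C:1, D:1, F:2.
The largest is 2 (to F, A, and B), so the eccentricity of E is 2.

2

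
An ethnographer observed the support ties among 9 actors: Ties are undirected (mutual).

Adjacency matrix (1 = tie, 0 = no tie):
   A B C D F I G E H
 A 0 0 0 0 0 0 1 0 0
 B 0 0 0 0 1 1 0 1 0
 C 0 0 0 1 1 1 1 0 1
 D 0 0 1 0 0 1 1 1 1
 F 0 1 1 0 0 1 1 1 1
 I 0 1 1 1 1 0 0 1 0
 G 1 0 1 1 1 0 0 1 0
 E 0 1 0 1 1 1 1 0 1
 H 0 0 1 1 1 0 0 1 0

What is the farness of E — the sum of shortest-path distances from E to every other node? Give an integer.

10

Distances from E: A:2, B:1, C:2, D:1, F:1, G:1, H:1, I:1.
Sum = 2 + 1 + 2 + 1 + 1 + 1 + 1 + 1 = 10.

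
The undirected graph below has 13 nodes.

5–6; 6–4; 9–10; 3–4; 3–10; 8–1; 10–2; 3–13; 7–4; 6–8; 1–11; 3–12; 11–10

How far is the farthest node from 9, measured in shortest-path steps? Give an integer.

5

Distances from 9: 1:3, 2:2, 3:2, 4:3, 5:5, 6:4, 7:4, 8:4, 10:1, 11:2, 12:3, 13:3.
The largest is 5 (to 5), so the eccentricity of 9 is 5.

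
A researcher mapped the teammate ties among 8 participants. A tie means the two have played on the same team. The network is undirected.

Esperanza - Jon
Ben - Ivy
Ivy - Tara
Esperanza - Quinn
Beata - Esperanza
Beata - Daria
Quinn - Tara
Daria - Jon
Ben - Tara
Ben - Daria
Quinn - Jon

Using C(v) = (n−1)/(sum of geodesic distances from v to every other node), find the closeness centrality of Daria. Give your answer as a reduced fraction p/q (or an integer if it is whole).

Distances from Daria: Beata:1, Ben:1, Esperanza:2, Ivy:2, Jon:1, Quinn:2, Tara:2. Sum = 11.
n = 8, so closeness = 7/11.

7/11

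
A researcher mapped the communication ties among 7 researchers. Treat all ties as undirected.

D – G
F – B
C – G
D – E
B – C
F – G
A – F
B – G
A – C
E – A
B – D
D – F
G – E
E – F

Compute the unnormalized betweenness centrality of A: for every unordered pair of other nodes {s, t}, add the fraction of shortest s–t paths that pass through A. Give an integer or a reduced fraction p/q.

5/6

Pairs whose geodesics pass through A — F–C: 1/3; E–C: 1/2.
All other pairs contribute 0.
Summing the contributions gives betweenness(A) = 5/6.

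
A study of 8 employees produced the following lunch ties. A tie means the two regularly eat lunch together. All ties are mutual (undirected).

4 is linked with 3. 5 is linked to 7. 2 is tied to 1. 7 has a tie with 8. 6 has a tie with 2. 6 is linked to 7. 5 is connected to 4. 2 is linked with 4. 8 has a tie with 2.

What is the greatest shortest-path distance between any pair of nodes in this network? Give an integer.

3

Eccentricity of each node (its greatest distance to any other): 1:3, 2:2, 3:3, 4:2, 5:3, 6:3, 7:3, 8:3.
The maximum eccentricity is 3, realized for instance by the pair 3–1 via 3 – 4 – 2 – 1. So the diameter is 3.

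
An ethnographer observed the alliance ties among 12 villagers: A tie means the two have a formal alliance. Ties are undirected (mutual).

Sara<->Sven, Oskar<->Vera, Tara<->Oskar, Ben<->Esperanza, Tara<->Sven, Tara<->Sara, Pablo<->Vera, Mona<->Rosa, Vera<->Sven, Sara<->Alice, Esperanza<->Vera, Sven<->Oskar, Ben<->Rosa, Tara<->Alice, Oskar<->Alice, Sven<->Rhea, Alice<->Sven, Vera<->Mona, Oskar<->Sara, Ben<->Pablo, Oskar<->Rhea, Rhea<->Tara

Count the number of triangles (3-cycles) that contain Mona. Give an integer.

Mona's neighbors are Rosa and Vera, but none of them are tied to each other, so no triangle contains Mona.

0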